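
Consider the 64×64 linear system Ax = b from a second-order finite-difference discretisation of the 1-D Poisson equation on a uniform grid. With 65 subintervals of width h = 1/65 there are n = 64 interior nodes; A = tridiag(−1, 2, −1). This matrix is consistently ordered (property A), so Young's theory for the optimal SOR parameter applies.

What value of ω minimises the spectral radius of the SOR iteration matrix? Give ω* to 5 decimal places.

ω* = 1.90783

[ρ_J] n=64: ρ(B_J) = cos(π/(n+1)) = cos(π/65) = 0.99883.
√(1−ρ_J²) = |sin(π/65)| = 0.048313
ω* = 2/(1+0.048313) = 1.90783
Hence ρ(B_{ω*}) = 1.90783 − 1 = 0.90783.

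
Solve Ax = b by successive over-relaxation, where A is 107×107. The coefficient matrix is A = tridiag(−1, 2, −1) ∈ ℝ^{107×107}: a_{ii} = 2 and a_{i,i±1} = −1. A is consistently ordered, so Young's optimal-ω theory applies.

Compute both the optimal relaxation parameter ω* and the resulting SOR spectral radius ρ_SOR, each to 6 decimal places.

ω* = 1.943475, ρ_SOR = 0.943475

With n=107, ρ(Jacobi) = cos(π/108) = 0.999577.
root = sin(π/108) = 0.0290847  (since 1−cos² = sin²).
ω* = 2 / (1 + 0.0290847) = 2 / 1.0290847 ≈ 1.943475.
and ρ(B_{ω*}) = 1.943475 − 1 = 0.943475.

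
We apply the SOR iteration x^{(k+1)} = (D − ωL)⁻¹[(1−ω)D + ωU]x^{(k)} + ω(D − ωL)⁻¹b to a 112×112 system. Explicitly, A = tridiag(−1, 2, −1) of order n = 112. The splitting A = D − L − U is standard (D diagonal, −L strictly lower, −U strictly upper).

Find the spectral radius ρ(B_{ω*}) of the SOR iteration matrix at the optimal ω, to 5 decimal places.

ρ_J = max_k |cos(kπ/113)| = cos(π/113) = 0.99961
1 − cos²(π/113) = sin²(π/113) ⇒ √(1−ρ_J²) = sin(π/113) = 0.027798.
ω* = 2 / (1 + 0.027798) = 2 / 1.027798 ≈ 1.94591.
ρ(B_{ω*}) = ω*−1 = 0.94591

ρ_SOR = 0.94591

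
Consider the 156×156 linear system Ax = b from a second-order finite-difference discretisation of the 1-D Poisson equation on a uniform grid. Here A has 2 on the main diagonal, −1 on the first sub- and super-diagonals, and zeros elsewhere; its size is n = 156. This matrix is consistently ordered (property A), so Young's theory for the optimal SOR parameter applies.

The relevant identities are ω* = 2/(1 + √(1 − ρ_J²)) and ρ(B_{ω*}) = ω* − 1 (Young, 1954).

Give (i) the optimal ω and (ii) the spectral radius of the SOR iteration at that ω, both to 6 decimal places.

ω* = 1.960767, ρ_SOR = 0.960767

B_J for the 156×156 system has eigenvalues cos(kπ/157); ρ_J = cos(π/157) = 0.999800.
√(1−ρ_J²) = |sin(π/157)| = 0.0200088
So ω* = 2/1.0200088 = 1.960767 (Young).
ρ_SOR = ω* − 1 ≈ 0.960767.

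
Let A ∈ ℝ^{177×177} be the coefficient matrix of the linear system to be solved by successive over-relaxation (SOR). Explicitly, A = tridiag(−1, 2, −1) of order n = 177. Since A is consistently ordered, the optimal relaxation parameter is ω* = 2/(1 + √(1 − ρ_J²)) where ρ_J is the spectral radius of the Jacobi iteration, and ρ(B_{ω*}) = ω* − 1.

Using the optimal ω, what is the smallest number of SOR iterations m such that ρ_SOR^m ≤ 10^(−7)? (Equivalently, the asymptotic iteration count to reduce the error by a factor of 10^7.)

m = 457

½·tridiag(1,0,1) at n=177: λ_k = cos(kπ/178); max |λ| at k=1 ⇒ ρ_J = cos(π/178) ≈ 0.9998443.
√(1−ρ_J²) = |sin(π/178)| = 0.0176485
ω* = 2/(1+0.0176485) = 1.9653151
Hence ρ(B_{ω*}) = 1.9653151 − 1 = 0.9653151.
Need (0.9653151)^m ≤ 10^(−7): m ≥ 7·ln10/|ln 0.9653151| = 16.1181/0.0353007 = 456.594 ⇒ m = 457.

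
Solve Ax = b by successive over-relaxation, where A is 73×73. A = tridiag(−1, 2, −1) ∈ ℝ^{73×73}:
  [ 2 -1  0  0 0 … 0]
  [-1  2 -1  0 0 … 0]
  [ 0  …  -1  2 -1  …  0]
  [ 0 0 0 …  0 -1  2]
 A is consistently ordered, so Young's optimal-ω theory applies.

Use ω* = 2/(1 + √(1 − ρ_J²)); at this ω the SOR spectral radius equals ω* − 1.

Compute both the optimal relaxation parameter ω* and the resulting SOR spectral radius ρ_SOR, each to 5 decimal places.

n=73: λ(B_J) = 1 − λ(A)/2 = cos(kπ/74); k=1 gives ρ_J = 0.99910.
√(1−ρ_J²) simplifies to sin(π/74) = 0.042441.
So ω* = 2/1.042441 = 1.91857 (Young).
ρ(B_{ω*}) = ω*−1 = 0.91857

ω* = 1.91857, ρ_SOR = 0.91857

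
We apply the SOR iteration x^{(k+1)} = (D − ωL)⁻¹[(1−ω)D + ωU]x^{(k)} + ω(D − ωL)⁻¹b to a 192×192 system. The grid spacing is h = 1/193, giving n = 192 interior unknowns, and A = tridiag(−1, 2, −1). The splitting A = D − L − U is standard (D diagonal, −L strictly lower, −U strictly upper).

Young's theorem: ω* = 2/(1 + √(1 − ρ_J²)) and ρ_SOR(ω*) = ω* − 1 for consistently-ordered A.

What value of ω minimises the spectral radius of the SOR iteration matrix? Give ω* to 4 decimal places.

With n=192, ρ(Jacobi) = cos(π/193) = 0.9999.
√(1−ρ_J²) = |sin(π/193)| = 0.01628
So ω* = 2/1.01628 = 1.9680 (Young).
ρ_SOR = ω* − 1 = 1.9680 − 1 = 0.9680.

ω* = 1.9680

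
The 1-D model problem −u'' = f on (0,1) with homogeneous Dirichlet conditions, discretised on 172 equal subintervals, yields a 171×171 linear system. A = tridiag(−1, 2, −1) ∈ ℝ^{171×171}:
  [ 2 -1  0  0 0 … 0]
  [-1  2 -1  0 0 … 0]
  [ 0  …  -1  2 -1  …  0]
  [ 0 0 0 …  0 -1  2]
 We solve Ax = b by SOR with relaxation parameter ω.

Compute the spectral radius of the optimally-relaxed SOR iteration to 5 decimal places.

ρ_SOR = 0.96413

ρ_J = max_k |cos(kπ/172)| = cos(π/172) = 0.99983
1 − cos²(π/172) = sin²(π/172) ⇒ √(1−ρ_J²) = sin(π/172) = 0.018264.
ω* = 2/(1+0.018264) = 1.96413
At ω = 1.96413 every |λ(B_ω)| = ω−1, so ρ_SOR = 0.96413.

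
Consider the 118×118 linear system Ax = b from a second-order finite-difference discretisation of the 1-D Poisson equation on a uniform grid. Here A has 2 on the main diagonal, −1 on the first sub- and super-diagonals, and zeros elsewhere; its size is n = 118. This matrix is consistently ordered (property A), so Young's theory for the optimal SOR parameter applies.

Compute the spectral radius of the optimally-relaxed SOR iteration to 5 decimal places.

[ρ_J] n=118: ρ(B_J) = cos(π/(n+1)) = cos(π/119) = 0.99965.
root = sin(π/119) = 0.026397  (since 1−cos² = sin²).
Young: ω* = 2/(1+√(1−ρ_J²)) = 2/(1+0.026397) = 2/1.026397 = 1.94856.
and ρ(B_{ω*}) = 1.94856 − 1 = 0.94856.

ρ_SOR = 0.94856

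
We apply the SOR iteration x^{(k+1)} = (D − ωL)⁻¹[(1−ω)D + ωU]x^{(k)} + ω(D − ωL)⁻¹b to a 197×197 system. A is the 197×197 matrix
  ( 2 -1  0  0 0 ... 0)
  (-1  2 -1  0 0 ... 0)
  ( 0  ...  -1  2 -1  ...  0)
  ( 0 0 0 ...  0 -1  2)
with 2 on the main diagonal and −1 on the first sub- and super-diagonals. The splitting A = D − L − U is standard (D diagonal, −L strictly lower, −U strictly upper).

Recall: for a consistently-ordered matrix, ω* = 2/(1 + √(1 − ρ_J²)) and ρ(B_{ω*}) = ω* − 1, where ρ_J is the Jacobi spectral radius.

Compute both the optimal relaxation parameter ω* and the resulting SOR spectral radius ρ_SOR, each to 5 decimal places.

n=197: λ(B_J) = 1 − λ(A)/2 = cos(kπ/198); k=1 gives ρ_J = 0.99987.
√(1−ρ_J²) simplifies to sin(π/198) = 0.015866.
ω* = 2/(1+0.015866) = 1.96876
Hence ρ(B_{ω*}) = 1.96876 − 1 = 0.96876.

ω* = 1.96876, ρ_SOR = 0.96876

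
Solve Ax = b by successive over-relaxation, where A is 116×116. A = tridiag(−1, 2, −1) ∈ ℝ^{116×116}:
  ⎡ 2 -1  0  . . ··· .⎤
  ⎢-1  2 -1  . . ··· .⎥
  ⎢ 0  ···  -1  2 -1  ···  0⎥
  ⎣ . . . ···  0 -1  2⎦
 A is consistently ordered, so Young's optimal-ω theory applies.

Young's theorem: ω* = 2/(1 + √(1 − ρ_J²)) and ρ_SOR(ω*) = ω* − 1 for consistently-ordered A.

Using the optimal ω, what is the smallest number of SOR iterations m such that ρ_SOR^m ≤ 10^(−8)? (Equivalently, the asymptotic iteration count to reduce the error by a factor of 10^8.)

m = 343

spectrum of D⁻¹(L+U) = {cos(kπ/117) : 1≤k≤116}; ρ_J = cos(π/117) = 0.9996395.
√(1−ρ_J²) = |sin(π/117)| = 0.0268480
ω* = 2 / (1 + 0.0268480) = 2 / 1.0268480 ≈ 1.9477079.
ρ(B_{ω*}) = ω*−1 = 0.9477079
m ≥ 8·ln10 / (−ln 0.9477079) = 342.973; smallest integer m = 343.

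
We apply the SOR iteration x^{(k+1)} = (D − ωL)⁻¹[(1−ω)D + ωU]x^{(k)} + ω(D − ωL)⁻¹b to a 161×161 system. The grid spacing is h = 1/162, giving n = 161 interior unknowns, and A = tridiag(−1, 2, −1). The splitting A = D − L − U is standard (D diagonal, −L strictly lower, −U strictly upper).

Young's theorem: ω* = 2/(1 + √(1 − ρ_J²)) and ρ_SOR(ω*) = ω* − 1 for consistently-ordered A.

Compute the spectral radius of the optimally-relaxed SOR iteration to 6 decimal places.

ρ_SOR = 0.961955

n=161: λ(B_J) = 1 − λ(A)/2 = cos(kπ/162); k=1 gives ρ_J = 0.999812.
√(1 − cos²(π/162)) = sin(π/162) ≈ 0.0193913.
ω* = 2 / (1 + 0.0193913) = 2 / 1.0193913 ≈ 1.961955.
ρ_SOR = ω* − 1 = 1.961955 − 1 = 0.961955.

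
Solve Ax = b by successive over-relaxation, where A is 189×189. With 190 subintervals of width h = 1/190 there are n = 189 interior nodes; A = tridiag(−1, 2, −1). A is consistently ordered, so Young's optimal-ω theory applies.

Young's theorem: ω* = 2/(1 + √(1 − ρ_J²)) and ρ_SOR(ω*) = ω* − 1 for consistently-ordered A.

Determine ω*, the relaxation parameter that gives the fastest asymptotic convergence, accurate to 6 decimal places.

ω* = 1.967470

½·tridiag(1,0,1) at n=189: λ_k = cos(kπ/190); max |λ| at k=1 ⇒ ρ_J = cos(π/190) ≈ 0.999863.
√(1−ρ_J²) = |sin(π/190)| = 0.0165339
[ω*] 2 ÷ (1 + 0.0165339) = 2 ÷ 1.0165339 = 1.967470.
and ρ(B_{ω*}) = 1.967470 − 1 = 0.967470.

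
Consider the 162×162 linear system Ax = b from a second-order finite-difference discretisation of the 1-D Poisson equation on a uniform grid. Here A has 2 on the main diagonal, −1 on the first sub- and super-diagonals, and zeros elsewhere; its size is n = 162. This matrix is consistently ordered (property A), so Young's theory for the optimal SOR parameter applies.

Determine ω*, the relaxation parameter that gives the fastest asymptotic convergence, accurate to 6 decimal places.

ω* = 1.962184

½·tridiag(1,0,1) at n=162: λ_k = cos(kπ/163); max |λ| at k=1 ⇒ ρ_J = cos(π/163) ≈ 0.999814.
root = sin(π/163) = 0.0192724  (since 1−cos² = sin²).
Young: ω* = 2/(1+√(1−ρ_J²)) = 2/(1+0.0192724) = 2/1.0192724 = 1.962184.
ρ_SOR = ω* − 1 = 1.962184 − 1 = 0.962184.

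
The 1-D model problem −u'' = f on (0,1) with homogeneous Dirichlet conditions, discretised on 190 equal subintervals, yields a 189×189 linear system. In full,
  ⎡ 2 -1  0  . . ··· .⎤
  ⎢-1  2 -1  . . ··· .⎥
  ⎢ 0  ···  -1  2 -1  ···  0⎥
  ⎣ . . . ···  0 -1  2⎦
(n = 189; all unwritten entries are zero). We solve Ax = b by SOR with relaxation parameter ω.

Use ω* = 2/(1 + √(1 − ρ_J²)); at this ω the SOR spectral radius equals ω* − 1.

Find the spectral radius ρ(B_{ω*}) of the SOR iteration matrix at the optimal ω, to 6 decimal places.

[ρ_J] n=189: ρ(B_J) = cos(π/(n+1)) = cos(π/190) = 0.999863.
√(1−ρ_J²) = |sin(π/190)| = 0.0165339
ω* = 2 / (1 + 0.0165339) = 2 / 1.0165339 ≈ 1.967470.
and ρ(B_{ω*}) = 1.967470 − 1 = 0.967470.

ρ_SOR = 0.967470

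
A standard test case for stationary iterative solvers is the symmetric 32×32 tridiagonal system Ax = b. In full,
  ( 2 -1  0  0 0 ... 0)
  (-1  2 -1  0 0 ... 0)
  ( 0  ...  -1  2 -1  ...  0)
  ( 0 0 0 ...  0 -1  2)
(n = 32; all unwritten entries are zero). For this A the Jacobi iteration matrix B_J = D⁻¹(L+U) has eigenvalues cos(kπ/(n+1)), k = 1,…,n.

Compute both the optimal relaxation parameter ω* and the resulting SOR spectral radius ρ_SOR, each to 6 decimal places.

ω* = 1.826391, ρ_SOR = 0.826391

With n=32, ρ(Jacobi) = cos(π/33) = 0.995472.
root = sin(π/33) = 0.0950560  (since 1−cos² = sin²).
ω* = 2/(1+0.0950560) = 1.826391
and ρ(B_{ω*}) = 1.826391 − 1 = 0.826391.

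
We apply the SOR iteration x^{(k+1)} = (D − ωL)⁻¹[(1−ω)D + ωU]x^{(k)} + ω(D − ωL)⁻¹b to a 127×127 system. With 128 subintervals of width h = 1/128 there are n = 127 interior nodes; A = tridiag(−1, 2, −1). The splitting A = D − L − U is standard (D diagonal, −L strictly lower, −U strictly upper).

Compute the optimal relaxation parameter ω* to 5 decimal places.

B_J for the 127×127 system has eigenvalues cos(kπ/128); ρ_J = cos(π/128) = 0.99970.
√(1 − cos²(π/128)) = sin(π/128) ≈ 0.024541.
ω* = 2/(1+0.024541) = 1.95209
ρ_SOR = ω* − 1 ≈ 0.95209.

ω* = 1.95209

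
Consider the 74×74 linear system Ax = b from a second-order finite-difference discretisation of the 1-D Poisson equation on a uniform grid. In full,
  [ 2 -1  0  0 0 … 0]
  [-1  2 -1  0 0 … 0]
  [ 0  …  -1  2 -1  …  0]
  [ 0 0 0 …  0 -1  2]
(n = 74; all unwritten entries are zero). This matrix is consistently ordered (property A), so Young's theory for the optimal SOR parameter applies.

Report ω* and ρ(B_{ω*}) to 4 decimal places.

spectrum of D⁻¹(L+U) = {cos(kπ/75) : 1≤k≤74}; ρ_J = cos(π/75) = 0.9991.
√(1 − cos²(π/75)) = sin(π/75) ≈ 0.04188.
Young: ω* = 2/(1+√(1−ρ_J²)) = 2/(1+0.04188) = 2/1.04188 = 1.9196.
ρ_SOR = ω* − 1 = 1.9196 − 1 = 0.9196.

ω* = 1.9196, ρ_SOR = 0.9196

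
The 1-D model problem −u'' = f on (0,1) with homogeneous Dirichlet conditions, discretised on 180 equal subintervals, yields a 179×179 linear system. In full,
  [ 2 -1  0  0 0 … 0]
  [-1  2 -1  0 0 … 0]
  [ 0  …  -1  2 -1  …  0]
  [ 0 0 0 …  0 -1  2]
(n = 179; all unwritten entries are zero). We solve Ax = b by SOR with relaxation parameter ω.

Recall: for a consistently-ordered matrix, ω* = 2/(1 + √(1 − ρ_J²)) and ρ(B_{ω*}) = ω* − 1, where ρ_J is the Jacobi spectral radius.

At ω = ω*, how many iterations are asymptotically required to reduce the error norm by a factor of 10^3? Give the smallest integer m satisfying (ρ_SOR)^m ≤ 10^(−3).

m = 198

ρ_J = max_k |cos(kπ/180)| = cos(π/180) = 0.9998477
√(1−ρ_J²) = |sin(π/180)| = 0.0174524
Young: ω* = 2/(1+√(1−ρ_J²)) = 2/(1+0.0174524) = 2/1.0174524 = 1.9656939.
and ρ(B_{ω*}) = 1.9656939 − 1 = 0.9656939.
m ≥ 3·ln10 / (−ln 0.9656939) = 197.882; smallest integer m = 198.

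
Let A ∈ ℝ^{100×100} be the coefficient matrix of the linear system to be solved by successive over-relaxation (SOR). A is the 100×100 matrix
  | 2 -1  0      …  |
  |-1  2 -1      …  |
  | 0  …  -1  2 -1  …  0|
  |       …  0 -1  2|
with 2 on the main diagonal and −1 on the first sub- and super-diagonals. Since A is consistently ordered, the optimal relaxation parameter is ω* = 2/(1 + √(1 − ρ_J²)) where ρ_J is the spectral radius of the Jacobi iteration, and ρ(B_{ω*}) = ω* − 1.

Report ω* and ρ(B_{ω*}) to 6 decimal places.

ω* = 1.939676, ρ_SOR = 0.939676

With n=100, ρ(Jacobi) = cos(π/101) = 0.999516.
1 − cos²(π/101) = sin²(π/101) ⇒ √(1−ρ_J²) = sin(π/101) = 0.0310999.
ω* = 2 / (1 + 0.0310999) = 2 / 1.0310999 ≈ 1.939676.
Hence ρ(B_{ω*}) = 1.939676 − 1 = 0.939676.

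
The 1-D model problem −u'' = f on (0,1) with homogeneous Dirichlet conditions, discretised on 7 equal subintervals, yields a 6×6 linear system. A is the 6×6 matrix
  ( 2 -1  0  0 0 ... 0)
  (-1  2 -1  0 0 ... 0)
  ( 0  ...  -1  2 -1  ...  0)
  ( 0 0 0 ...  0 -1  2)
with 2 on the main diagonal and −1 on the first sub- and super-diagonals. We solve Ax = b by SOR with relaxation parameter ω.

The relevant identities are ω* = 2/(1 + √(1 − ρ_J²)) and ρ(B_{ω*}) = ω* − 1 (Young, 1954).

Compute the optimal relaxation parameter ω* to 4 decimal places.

ω* = 1.3948

ρ_J = max_k |cos(kπ/7)| = cos(π/7) = 0.9010
1 − cos²(π/7) = sin²(π/7) ⇒ √(1−ρ_J²) = sin(π/7) = 0.43388.
[ω*] 2 ÷ (1 + 0.43388) = 2 ÷ 1.43388 = 1.3948.
[ρ_SOR] ω* − 1 = 0.3948.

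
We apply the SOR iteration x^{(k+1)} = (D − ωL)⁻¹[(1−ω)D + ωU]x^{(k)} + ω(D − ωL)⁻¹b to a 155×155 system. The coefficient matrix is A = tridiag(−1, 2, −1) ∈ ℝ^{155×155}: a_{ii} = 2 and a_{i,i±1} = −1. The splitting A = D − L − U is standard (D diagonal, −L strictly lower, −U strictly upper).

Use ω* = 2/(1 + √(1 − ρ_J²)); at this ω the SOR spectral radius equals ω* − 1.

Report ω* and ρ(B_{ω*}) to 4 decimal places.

ω* = 1.9605, ρ_SOR = 0.9605

[ρ_J] n=155: ρ(B_J) = cos(π/(n+1)) = cos(π/156) = 0.9998.
√(1−ρ_J²) = |sin(π/156)| = 0.02014
ω* = 2/(1 + 0.02014) = 2/1.02014 = 1.9605.
ρ(B_{ω*}) = ω*−1 = 0.9605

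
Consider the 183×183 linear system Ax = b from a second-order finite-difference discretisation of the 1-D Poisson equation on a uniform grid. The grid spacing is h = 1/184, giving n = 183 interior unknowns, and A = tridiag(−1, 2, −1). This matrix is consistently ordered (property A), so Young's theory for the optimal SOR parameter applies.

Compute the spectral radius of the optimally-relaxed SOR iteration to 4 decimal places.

ρ_SOR = 0.9664

n=183: λ(B_J) = 1 − λ(A)/2 = cos(kπ/184); k=1 gives ρ_J = 0.9999.
root = sin(π/184) = 0.01707  (since 1−cos² = sin²).
So ω* = 2/1.01707 = 1.9664 (Young).
ρ(B_{ω*}) = ω*−1 = 0.9664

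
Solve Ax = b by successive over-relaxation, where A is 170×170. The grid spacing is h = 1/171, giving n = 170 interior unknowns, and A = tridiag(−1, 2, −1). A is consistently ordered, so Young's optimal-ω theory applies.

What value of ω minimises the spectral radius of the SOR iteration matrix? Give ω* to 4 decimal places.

B_J for the 170×170 system has eigenvalues cos(kπ/171); ρ_J = cos(π/171) = 0.9998.
1 − cos²(π/171) = sin²(π/171) ⇒ √(1−ρ_J²) = sin(π/171) = 0.01837.
So ω* = 2/1.01837 = 1.9639 (Young).
ρ_SOR = ω* − 1 = 1.9639 − 1 = 0.9639.

ω* = 1.9639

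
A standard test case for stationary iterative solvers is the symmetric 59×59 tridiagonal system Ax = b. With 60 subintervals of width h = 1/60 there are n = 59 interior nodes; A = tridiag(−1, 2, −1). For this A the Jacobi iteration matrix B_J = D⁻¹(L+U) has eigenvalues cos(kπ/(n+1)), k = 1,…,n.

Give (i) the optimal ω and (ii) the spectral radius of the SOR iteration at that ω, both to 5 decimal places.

With n=59, ρ(Jacobi) = cos(π/60) = 0.99863.
√(1−ρ_J²) simplifies to sin(π/60) = 0.052336.
Then 2/(1+√(1−ρ_J²)) = 2/(1+0.052336); ω* = 2/1.052336 = 1.90053.
and ρ(B_{ω*}) = 1.90053 − 1 = 0.90053.

ω* = 1.90053, ρ_SOR = 0.90053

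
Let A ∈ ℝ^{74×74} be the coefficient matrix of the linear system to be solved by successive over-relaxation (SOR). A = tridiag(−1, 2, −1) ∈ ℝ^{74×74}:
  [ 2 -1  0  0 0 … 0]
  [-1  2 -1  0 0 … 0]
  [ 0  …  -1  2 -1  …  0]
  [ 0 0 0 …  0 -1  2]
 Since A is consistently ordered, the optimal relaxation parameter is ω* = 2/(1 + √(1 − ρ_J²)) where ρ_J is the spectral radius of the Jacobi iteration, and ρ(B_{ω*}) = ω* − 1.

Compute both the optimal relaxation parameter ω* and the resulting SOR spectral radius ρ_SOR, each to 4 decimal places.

ρ_J = max_k |cos(kπ/75)| = cos(π/75) = 0.9991
root = sin(π/75) = 0.04188  (since 1−cos² = sin²).
ω* = 2 / (1 + 0.04188) = 2 / 1.04188 ≈ 1.9196.
[ρ_SOR] ω* − 1 = 0.9196.

ω* = 1.9196, ρ_SOR = 0.9196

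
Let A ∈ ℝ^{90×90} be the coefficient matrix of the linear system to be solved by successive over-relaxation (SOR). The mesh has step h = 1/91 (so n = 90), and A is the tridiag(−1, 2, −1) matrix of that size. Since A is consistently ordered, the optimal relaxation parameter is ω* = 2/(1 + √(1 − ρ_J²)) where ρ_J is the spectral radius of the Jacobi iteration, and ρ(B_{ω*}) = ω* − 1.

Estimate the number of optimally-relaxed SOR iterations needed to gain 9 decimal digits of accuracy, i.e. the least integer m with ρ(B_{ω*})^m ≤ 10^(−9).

m = 301

spectrum of D⁻¹(L+U) = {cos(kπ/91) : 1≤k≤90}; ρ_J = cos(π/91) = 0.9994041.
√(1−ρ_J²) simplifies to sin(π/91) = 0.0345161.
Then 2/(1+√(1−ρ_J²)) = 2/(1+0.0345161); ω* = 2/1.0345161 = 1.9332710.
ρ_SOR = ω* − 1 = 1.9332710 − 1 = 0.9332710.
For 9 digits: m = 9·ln10 / (−ln 0.9332710) = 20.7233/0.0690597 = 300.078; round up → m = 301.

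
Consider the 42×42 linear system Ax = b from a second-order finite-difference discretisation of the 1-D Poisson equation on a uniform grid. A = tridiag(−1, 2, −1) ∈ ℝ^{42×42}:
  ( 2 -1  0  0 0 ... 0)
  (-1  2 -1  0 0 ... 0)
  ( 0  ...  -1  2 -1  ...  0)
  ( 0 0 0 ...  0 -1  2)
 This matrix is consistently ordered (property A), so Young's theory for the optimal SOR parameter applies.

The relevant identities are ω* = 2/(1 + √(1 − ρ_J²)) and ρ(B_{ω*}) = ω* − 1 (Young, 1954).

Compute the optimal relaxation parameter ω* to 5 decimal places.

B_J for the 42×42 system has eigenvalues cos(kπ/43); ρ_J = cos(π/43) = 0.99733.
√(1−ρ_J²) simplifies to sin(π/43) = 0.072995.
[ω*] 2 ÷ (1 + 0.072995) = 2 ÷ 1.072995 = 1.86394.
ρ_SOR = ω* − 1 ≈ 0.86394.

ω* = 1.86394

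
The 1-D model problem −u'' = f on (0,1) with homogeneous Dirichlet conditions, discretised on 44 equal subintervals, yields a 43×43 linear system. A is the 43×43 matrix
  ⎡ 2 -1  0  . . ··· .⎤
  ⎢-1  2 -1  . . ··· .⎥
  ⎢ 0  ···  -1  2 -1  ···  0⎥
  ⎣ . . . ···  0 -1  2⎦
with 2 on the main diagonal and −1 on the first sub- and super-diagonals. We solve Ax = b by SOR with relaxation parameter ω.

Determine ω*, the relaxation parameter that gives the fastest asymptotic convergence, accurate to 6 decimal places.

spectrum of D⁻¹(L+U) = {cos(kπ/44) : 1≤k≤43}; ρ_J = cos(π/44) = 0.997452.
√(1 − cos²(π/44)) = sin(π/44) ≈ 0.0713392.
Then 2/(1+√(1−ρ_J²)) = 2/(1+0.0713392); ω* = 2/1.0713392 = 1.866822.
ρ(B_{ω*}) = ω*−1 = 0.866822

ω* = 1.866822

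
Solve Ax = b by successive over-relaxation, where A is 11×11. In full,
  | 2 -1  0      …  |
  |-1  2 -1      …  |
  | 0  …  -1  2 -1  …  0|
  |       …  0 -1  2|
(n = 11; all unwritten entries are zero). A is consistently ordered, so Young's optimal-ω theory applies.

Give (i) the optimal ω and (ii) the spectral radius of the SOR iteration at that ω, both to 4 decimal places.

ω* = 1.5888, ρ_SOR = 0.5888

n=11: λ(B_J) = 1 − λ(A)/2 = cos(kπ/12); k=1 gives ρ_J = 0.9659.
√(1−ρ_J²) = |sin(π/12)| = 0.25882
So ω* = 2/1.25882 = 1.5888 (Young).
and ρ(B_{ω*}) = 1.5888 − 1 = 0.5888.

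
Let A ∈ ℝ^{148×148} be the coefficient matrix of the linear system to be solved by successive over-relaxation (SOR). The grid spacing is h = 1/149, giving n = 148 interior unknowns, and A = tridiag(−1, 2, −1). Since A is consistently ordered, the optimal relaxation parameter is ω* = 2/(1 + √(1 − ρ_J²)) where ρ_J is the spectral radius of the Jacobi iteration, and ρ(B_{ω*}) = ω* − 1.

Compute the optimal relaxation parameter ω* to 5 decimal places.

ρ_J = max_k |cos(kπ/149)| = cos(π/149) = 0.99978
√(1−ρ_J²) simplifies to sin(π/149) = 0.021083.
Then 2/(1+√(1−ρ_J²)) = 2/(1+0.021083); ω* = 2/1.021083 = 1.95870.
Hence ρ(B_{ω*}) = 1.95870 − 1 = 0.95870.

ω* = 1.95870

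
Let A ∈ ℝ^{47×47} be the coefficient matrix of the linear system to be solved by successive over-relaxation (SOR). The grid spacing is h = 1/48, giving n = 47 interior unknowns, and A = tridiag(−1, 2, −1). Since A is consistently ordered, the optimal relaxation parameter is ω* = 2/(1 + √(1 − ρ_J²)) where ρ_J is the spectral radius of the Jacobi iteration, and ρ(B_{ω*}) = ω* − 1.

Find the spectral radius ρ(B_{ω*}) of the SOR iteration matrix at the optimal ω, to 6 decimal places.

ρ_SOR = 0.877224

[ρ_J] n=47: ρ(B_J) = cos(π/(n+1)) = cos(π/48) = 0.997859.
√(1−ρ_J²) = |sin(π/48)| = 0.0654031
Then 2/(1+√(1−ρ_J²)) = 2/(1+0.0654031); ω* = 2/1.0654031 = 1.877224.
[ρ_SOR] ω* − 1 = 0.877224.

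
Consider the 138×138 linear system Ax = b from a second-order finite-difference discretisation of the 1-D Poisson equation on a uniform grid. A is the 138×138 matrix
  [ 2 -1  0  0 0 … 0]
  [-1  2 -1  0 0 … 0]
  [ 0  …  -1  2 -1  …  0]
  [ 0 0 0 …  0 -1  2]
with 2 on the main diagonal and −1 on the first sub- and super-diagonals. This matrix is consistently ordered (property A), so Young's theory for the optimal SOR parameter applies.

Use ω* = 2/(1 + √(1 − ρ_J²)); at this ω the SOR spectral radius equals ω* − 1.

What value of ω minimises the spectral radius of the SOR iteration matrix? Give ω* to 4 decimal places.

B_J for the 138×138 system has eigenvalues cos(kπ/139); ρ_J = cos(π/139) = 0.9997.
√(1 − cos²(π/139)) = sin(π/139) ≈ 0.02260.
Young: ω* = 2/(1+√(1−ρ_J²)) = 2/(1+0.02260) = 2/1.02260 = 1.9558.
ρ(B_{ω*}) = ω*−1 = 0.9558

ω* = 1.9558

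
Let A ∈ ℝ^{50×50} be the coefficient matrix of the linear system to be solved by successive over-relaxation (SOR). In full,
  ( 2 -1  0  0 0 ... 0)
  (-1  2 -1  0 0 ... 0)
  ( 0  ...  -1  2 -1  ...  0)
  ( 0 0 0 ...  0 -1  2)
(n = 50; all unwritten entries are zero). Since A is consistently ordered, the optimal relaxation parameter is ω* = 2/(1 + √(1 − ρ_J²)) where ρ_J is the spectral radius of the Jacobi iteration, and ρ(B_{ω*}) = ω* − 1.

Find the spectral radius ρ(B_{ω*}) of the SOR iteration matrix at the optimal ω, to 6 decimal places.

ρ_SOR = 0.884018

With n=50, ρ(Jacobi) = cos(π/51) = 0.998103.
√(1−ρ_J²) = |sin(π/51)| = 0.0615609
So ω* = 2/1.0615609 = 1.884018 (Young).
At ω = 1.884018 every |λ(B_ω)| = ω−1, so ρ_SOR = 0.884018.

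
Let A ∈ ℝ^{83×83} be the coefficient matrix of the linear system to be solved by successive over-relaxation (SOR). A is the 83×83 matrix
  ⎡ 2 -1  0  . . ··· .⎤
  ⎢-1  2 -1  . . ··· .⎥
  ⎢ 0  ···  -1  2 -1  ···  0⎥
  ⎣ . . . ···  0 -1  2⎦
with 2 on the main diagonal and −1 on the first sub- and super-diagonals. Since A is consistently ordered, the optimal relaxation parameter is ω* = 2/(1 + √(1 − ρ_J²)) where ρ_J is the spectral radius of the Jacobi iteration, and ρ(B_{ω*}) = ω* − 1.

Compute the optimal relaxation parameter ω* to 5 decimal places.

ω* = 1.92791

n=83: λ(B_J) = 1 − λ(A)/2 = cos(kπ/84); k=1 gives ρ_J = 0.99930.
√(1 − cos²(π/84)) = sin(π/84) ≈ 0.037391.
[ω*] 2 ÷ (1 + 0.037391) = 2 ÷ 1.037391 = 1.92791.
At ω = 1.92791 every |λ(B_ω)| = ω−1, so ρ_SOR = 0.92791.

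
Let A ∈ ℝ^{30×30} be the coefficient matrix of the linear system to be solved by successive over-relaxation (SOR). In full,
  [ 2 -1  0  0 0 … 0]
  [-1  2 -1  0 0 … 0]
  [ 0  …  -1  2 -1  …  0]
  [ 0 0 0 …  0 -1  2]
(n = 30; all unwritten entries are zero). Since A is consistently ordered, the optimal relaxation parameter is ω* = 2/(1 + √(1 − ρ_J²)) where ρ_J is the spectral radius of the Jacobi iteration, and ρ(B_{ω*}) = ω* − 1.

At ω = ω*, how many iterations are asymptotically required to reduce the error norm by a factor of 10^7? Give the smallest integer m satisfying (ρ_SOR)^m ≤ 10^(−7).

B_J for the 30×30 system has eigenvalues cos(kπ/31); ρ_J = cos(π/31) = 0.9948693.
1 − cos²(π/31) = sin²(π/31) ⇒ √(1−ρ_J²) = sin(π/31) = 0.1011683.
Then 2/(1+√(1−ρ_J²)) = 2/(1+0.1011683); ω* = 2/1.1011683 = 1.8162528.
Hence ρ(B_{ω*}) = 1.8162528 − 1 = 0.8162528.
ρ_SOR^m ≤ 10^(−7) ⇔ m ≥ 7·ln10/(−ln 0.8162528) = 16.1181/0.203031 = 79.387; m = ⌈79.387⌉ = 80.

m = 80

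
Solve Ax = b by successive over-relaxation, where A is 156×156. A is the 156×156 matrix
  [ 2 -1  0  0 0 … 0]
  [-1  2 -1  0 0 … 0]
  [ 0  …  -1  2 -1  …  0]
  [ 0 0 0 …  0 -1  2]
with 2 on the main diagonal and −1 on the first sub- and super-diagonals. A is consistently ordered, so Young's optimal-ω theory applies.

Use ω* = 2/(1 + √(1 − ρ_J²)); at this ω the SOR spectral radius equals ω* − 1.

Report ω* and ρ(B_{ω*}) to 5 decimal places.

ω* = 1.96077, ρ_SOR = 0.96077

B_J for the 156×156 system has eigenvalues cos(kπ/157); ρ_J = cos(π/157) = 0.99980.
root = sin(π/157) = 0.020009  (since 1−cos² = sin²).
ω* = 2/(1 + 0.020009) = 2/1.020009 = 1.96077.
Hence ρ(B_{ω*}) = 1.96077 − 1 = 0.96077.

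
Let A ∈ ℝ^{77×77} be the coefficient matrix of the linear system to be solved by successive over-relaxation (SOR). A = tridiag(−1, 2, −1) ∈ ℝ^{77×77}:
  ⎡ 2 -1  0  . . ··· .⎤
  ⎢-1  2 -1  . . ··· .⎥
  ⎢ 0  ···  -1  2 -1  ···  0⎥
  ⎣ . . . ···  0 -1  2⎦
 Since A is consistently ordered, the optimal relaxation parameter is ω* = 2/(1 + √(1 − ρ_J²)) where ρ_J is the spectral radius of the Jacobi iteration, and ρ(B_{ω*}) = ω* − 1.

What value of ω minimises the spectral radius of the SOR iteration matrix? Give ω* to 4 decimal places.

½·tridiag(1,0,1) at n=77: λ_k = cos(kπ/78); max |λ| at k=1 ⇒ ρ_J = cos(π/78) ≈ 0.9992.
root = sin(π/78) = 0.04027  (since 1−cos² = sin²).
Then 2/(1+√(1−ρ_J²)) = 2/(1+0.04027); ω* = 2/1.04027 = 1.9226.
ρ_SOR = ω* − 1 = 1.9226 − 1 = 0.9226.

ω* = 1.9226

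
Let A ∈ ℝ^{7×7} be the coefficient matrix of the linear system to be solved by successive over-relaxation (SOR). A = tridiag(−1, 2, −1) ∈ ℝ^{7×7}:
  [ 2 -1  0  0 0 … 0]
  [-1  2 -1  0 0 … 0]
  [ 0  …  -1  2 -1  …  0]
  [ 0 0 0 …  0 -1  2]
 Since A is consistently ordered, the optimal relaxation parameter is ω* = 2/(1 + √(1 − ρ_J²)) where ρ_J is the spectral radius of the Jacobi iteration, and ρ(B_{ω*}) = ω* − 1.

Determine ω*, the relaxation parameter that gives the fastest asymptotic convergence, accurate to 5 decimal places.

[ρ_J] n=7: ρ(B_J) = cos(π/(n+1)) = cos(π/8) = 0.92388.
√(1−ρ_J²) simplifies to sin(π/8) = 0.382683.
Then 2/(1+√(1−ρ_J²)) = 2/(1+0.382683); ω* = 2/1.382683 = 1.44646.
Hence ρ(B_{ω*}) = 1.44646 − 1 = 0.44646.

ω* = 1.44646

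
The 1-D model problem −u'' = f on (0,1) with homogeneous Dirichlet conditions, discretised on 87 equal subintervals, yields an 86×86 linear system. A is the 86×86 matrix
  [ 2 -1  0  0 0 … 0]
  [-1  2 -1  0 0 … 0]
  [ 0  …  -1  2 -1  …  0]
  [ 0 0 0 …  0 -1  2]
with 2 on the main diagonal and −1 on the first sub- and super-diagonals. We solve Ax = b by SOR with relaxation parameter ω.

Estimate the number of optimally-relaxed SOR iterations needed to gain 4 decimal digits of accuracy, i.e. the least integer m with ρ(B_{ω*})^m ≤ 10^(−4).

m = 128

n=86: λ(B_J) = 1 − λ(A)/2 = cos(kπ/87); k=1 gives ρ_J = 0.9993481.
√(1 − cos²(π/87)) = sin(π/87) ≈ 0.0361024.
Young: ω* = 2/(1+√(1−ρ_J²)) = 2/(1+0.0361024) = 2/1.0361024 = 1.9303111.
Hence ρ(B_{ω*}) = 1.9303111 − 1 = 0.9303111.
Need (0.9303111)^m ≤ 10^(−4): m ≥ 4·ln10/|ln 0.9303111| = 9.21034/0.0722362 = 127.503 ⇒ m = 128.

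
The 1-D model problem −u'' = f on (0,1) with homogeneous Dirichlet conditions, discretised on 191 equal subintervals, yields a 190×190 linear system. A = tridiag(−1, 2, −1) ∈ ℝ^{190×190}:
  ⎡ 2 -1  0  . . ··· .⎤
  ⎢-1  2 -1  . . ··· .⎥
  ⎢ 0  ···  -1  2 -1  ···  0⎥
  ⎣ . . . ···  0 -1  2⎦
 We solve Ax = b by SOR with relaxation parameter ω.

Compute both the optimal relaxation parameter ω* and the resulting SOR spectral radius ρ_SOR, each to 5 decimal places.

[ρ_J] n=190: ρ(B_J) = cos(π/(n+1)) = cos(π/191) = 0.99986.
√(1 − cos²(π/191)) = sin(π/191) ≈ 0.016447.
Then 2/(1+√(1−ρ_J²)) = 2/(1+0.016447); ω* = 2/1.016447 = 1.96764.
Hence ρ(B_{ω*}) = 1.96764 − 1 = 0.96764.

ω* = 1.96764, ρ_SOR = 0.96764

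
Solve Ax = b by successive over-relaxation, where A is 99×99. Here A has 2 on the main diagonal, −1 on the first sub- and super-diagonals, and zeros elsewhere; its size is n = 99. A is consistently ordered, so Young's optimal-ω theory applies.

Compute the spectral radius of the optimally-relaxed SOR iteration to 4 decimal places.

ρ_SOR = 0.9391

n=99: λ(B_J) = 1 − λ(A)/2 = cos(kπ/100); k=1 gives ρ_J = 0.9995.
1 − cos²(π/100) = sin²(π/100) ⇒ √(1−ρ_J²) = sin(π/100) = 0.03141.
Then 2/(1+√(1−ρ_J²)) = 2/(1+0.03141); ω* = 2/1.03141 = 1.9391.
Hence ρ(B_{ω*}) = 1.9391 − 1 = 0.9391.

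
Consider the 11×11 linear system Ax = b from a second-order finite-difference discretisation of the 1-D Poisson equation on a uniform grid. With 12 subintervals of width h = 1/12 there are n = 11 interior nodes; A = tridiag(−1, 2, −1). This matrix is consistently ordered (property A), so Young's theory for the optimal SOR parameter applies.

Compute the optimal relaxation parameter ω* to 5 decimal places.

B_J for the 11×11 system has eigenvalues cos(kπ/12); ρ_J = cos(π/12) = 0.96593.
root = sin(π/12) = 0.258819  (since 1−cos² = sin²).
ω* = 2/(1+0.258819) = 1.58879
ρ_SOR = ω* − 1 ≈ 0.58879.

ω* = 1.58879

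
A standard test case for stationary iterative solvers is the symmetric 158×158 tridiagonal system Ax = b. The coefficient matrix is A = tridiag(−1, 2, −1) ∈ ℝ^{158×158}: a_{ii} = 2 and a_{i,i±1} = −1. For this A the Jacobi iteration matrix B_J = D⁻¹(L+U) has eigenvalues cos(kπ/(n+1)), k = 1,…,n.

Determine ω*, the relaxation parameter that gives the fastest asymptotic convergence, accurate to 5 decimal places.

ω* = 1.96125

½·tridiag(1,0,1) at n=158: λ_k = cos(kπ/159); max |λ| at k=1 ⇒ ρ_J = cos(π/159) ≈ 0.99980.
√(1 − cos²(π/159)) = sin(π/159) ≈ 0.019757.
So ω* = 2/1.019757 = 1.96125 (Young).
Hence ρ(B_{ω*}) = 1.96125 − 1 = 0.96125.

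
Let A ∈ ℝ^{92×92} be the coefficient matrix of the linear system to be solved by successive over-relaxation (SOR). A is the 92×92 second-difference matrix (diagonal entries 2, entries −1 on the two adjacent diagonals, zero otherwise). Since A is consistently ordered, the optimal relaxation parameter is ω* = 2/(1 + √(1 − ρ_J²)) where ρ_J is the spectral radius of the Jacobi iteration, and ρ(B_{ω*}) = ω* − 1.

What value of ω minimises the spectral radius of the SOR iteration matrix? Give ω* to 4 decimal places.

ω* = 1.9347

With n=92, ρ(Jacobi) = cos(π/93) = 0.9994.
√(1 − cos²(π/93)) = sin(π/93) ≈ 0.03377.
Young: ω* = 2/(1+√(1−ρ_J²)) = 2/(1+0.03377) = 2/1.03377 = 1.9347.
ρ_SOR = ω* − 1 ≈ 0.9347.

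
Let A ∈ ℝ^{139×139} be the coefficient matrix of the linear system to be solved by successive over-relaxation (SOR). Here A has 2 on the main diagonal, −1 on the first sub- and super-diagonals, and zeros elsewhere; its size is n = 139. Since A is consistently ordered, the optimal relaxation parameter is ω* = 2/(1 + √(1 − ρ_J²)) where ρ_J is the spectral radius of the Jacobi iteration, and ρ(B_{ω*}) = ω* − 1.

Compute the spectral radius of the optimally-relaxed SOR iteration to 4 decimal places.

n=139: λ(B_J) = 1 − λ(A)/2 = cos(kπ/140); k=1 gives ρ_J = 0.9997.
root = sin(π/140) = 0.02244  (since 1−cos² = sin²).
ω* = 2/(1+0.02244) = 1.9561
ρ_SOR = ω* − 1 = 1.9561 − 1 = 0.9561.

ρ_SOR = 0.9561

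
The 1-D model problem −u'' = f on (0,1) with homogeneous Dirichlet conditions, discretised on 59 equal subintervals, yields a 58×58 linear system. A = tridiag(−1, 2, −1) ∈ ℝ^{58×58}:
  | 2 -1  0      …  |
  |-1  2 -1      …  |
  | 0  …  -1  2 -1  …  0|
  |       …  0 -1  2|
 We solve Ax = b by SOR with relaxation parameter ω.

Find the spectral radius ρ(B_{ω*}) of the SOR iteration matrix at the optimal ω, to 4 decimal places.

ρ_SOR = 0.8989

spectrum of D⁻¹(L+U) = {cos(kπ/59) : 1≤k≤58}; ρ_J = cos(π/59) = 0.9986.
√(1−ρ_J²) = |sin(π/59)| = 0.05322
ω* = 2/(1+0.05322) = 1.8989
and ρ(B_{ω*}) = 1.8989 − 1 = 0.8989.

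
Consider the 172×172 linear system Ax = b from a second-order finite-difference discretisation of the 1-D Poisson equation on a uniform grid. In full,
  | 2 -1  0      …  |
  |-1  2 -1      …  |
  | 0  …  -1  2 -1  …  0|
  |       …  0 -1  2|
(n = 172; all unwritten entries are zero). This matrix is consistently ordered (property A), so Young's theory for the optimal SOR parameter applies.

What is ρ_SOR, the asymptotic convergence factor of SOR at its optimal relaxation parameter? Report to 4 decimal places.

With n=172, ρ(Jacobi) = cos(π/173) = 0.9998.
√(1−ρ_J²) = |sin(π/173)| = 0.01816
Then 2/(1+√(1−ρ_J²)) = 2/(1+0.01816); ω* = 2/1.01816 = 1.9643.
Hence ρ(B_{ω*}) = 1.9643 − 1 = 0.9643.

ρ_SOR = 0.9643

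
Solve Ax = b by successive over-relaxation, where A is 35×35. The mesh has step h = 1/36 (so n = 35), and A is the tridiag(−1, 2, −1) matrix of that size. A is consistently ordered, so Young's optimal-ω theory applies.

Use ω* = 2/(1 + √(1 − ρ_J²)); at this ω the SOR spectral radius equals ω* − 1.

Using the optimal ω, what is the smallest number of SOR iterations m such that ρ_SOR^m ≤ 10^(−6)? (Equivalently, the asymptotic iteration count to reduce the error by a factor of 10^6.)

m = 80

spectrum of D⁻¹(L+U) = {cos(kπ/36) : 1≤k≤35}; ρ_J = cos(π/36) = 0.9961947.
√(1 − cos²(π/36)) = sin(π/36) ≈ 0.0871557.
Young: ω* = 2/(1+√(1−ρ_J²)) = 2/(1+0.0871557) = 2/1.0871557 = 1.8396629.
ρ(B_{ω*}) = ω*−1 = 0.8396629
Need (0.8396629)^m ≤ 10^(−6): m ≥ 6·ln10/|ln 0.8396629| = 13.8155/0.174755 = 79.056 ⇒ m = 80.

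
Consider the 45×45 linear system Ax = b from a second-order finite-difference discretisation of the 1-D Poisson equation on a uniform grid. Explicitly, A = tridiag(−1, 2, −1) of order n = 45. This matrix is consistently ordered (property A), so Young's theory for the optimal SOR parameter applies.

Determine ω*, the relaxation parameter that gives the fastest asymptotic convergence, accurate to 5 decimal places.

B_J for the 45×45 system has eigenvalues cos(kπ/46); ρ_J = cos(π/46) = 0.99767.
1 − cos²(π/46) = sin²(π/46) ⇒ √(1−ρ_J²) = sin(π/46) = 0.068242.
ω* = 2/(1+0.068242) = 1.87223
Hence ρ(B_{ω*}) = 1.87223 − 1 = 0.87223.

ω* = 1.87223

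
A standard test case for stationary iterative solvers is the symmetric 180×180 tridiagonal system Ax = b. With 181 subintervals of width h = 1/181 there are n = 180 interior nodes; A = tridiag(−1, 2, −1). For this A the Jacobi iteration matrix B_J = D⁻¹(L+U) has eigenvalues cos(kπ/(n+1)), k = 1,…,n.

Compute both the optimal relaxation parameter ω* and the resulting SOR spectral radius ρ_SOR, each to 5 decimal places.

spectrum of D⁻¹(L+U) = {cos(kπ/181) : 1≤k≤180}; ρ_J = cos(π/181) = 0.99985.
1 − cos²(π/181) = sin²(π/181) ⇒ √(1−ρ_J²) = sin(π/181) = 0.017356.
ω* = 2/(1 + 0.017356) = 2/1.017356 = 1.96588.
Hence ρ(B_{ω*}) = 1.96588 − 1 = 0.96588.

ω* = 1.96588, ρ_SOR = 0.96588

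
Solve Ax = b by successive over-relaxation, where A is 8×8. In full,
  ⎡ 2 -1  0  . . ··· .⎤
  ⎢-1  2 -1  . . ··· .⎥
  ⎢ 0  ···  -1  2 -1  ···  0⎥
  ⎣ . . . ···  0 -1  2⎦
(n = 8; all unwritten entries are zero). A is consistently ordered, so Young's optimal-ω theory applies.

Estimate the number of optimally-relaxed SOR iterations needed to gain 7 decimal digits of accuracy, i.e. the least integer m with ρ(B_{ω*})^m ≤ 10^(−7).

m = 23

B_J for the 8×8 system has eigenvalues cos(kπ/9); ρ_J = cos(π/9) = 0.9396926.
root = sin(π/9) = 0.3420201  (since 1−cos² = sin²).
Young: ω* = 2/(1+√(1−ρ_J²)) = 2/(1+0.3420201) = 2/1.3420201 = 1.4902906.
ρ_SOR = ω* − 1 ≈ 0.4902906.
For 7 digits: m = 7·ln10 / (−ln 0.4902906) = 16.1181/0.712757 = 22.614; round up → m = 23.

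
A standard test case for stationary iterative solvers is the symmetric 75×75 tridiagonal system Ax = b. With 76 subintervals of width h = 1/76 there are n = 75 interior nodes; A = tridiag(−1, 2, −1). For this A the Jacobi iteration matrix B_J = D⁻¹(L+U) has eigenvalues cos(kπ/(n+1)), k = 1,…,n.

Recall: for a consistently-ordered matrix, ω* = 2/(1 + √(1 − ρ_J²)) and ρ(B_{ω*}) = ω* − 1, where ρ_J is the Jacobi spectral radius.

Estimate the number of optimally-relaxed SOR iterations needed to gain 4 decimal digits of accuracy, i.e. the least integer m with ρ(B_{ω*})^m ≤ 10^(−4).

ρ_J = max_k |cos(kπ/76)| = cos(π/76) = 0.9991458
root = sin(π/76) = 0.0413250  (since 1−cos² = sin²).
So ω* = 2/1.0413250 = 1.9206300 (Young).
ρ(B_{ω*}) = ω*−1 = 0.9206300
m ≥ 4·ln10 / (−ln 0.9206300) = 111.374; smallest integer m = 112.

m = 112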